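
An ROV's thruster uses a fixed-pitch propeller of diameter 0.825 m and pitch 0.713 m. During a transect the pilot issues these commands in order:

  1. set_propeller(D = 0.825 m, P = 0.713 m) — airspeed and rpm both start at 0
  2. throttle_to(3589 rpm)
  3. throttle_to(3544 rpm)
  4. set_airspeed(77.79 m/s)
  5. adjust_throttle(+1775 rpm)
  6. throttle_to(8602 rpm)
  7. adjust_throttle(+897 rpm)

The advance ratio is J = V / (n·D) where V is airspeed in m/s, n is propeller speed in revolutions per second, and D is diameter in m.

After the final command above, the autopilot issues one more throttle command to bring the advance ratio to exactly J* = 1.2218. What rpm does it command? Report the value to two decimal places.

rpm = 4630.43

set_propeller: D = 0.825 m, P = 0.713 m (p = P/D = 0.864242); state ← (V=0, rpm=0)
throttle_to(3589): rpm ← 3589
throttle_to(3544): rpm ← 3544
set_airspeed(77.79): V ← 77.79 m/s
adjust_throttle(+1775): rpm ← 3544 +1775 = 5319
throttle_to(8602): rpm ← 8602
adjust_throttle(+897): rpm ← 8602 +897 = 9499
final state: V = 77.79 m/s, rpm = 9499 → n = rpm/60 = 158.316667 rev/s
target J* = 1.2218; solve J* = V/(n·D) for n: n = V/(J*·D) = 77.79/(1.2218 × 0.825) = 77.173767 rev/s
rpm = 60·n = 4630.426048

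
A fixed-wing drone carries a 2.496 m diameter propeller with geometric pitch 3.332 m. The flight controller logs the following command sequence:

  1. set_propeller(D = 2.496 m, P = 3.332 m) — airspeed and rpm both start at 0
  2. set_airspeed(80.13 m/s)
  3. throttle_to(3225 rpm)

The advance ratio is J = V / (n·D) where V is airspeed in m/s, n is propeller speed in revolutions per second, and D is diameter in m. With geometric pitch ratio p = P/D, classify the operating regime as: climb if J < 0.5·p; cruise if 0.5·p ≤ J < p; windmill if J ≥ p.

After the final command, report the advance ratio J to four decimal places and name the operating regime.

J = 0.5973, regime = climb

set_propeller: D = 2.496 m, P = 3.332 m (p = P/D = 1.334936); state ← (V=0, rpm=0)
set_airspeed(80.13): V ← 80.13 m/s
throttle_to(3225): rpm ← 3225
final state: V = 80.13 m/s, rpm = 3225 → n = rpm/60 = 53.750000 rev/s
J = V / (n·D) = 80.13 / (53.750000 × 2.496) = 0.597272
regime bands: climb J<0.6675 | cruise [0.6675, 1.3349) | windmill J≥1.3349
J = 0.5973 → climb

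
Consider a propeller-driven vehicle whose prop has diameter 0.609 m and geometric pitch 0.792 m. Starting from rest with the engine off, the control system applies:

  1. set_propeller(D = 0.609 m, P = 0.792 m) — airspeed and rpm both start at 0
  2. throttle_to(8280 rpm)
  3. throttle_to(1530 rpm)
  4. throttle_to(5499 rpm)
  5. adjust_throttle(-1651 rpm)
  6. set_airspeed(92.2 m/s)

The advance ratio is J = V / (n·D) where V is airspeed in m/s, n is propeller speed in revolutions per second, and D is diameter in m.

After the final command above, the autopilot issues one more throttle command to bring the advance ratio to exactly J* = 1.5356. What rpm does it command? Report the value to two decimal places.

set_propeller: D = 0.609 m, P = 0.792 m (p = P/D = 1.300493); state ← (V=0, rpm=0)
throttle_to(8280): rpm ← 8280
throttle_to(1530): rpm ← 1530
throttle_to(5499): rpm ← 5499
adjust_throttle(-1651): rpm ← 5499 -1651 = 3848
set_airspeed(92.2): V ← 92.2 m/s
final state: V = 92.2 m/s, rpm = 3848 → n = rpm/60 = 64.133333 rev/s
target J* = 1.5356; solve J* = V/(n·D) for n: n = V/(J*·D) = 92.2/(1.5356 × 0.609) = 98.590603 rev/s
rpm = 60·n = 5915.436209

rpm = 5915.44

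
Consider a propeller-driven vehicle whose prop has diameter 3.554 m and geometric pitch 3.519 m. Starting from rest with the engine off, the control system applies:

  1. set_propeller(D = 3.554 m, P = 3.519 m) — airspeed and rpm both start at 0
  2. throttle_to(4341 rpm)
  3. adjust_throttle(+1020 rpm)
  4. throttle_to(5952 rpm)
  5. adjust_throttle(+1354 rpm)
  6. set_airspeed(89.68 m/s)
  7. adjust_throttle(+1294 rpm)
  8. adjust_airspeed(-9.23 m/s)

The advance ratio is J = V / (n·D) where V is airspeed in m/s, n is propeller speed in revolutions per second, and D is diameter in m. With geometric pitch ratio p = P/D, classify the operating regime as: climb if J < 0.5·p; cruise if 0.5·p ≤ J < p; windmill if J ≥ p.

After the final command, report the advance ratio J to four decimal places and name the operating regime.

set_propeller: D = 3.554 m, P = 3.519 m (p = P/D = 0.990152); state ← (V=0, rpm=0)
throttle_to(4341): rpm ← 4341
adjust_throttle(+1020): rpm ← 4341 +1020 = 5361
throttle_to(5952): rpm ← 5952
adjust_throttle(+1354): rpm ← 5952 +1354 = 7306
set_airspeed(89.68): V ← 89.68 m/s
adjust_throttle(+1294): rpm ← 7306 +1294 = 8600
adjust_airspeed(-9.23): V ← 89.68 -9.23 = 80.45 m/s
final state: V = 80.45 m/s, rpm = 8600 → n = rpm/60 = 143.333333 rev/s
J = V / (n·D) = 80.45 / (143.333333 × 3.554) = 0.157929
regime bands: climb J<0.4951 | cruise [0.4951, 0.9902) | windmill J≥0.9902
J = 0.1579 → climb

J = 0.1579, regime = climb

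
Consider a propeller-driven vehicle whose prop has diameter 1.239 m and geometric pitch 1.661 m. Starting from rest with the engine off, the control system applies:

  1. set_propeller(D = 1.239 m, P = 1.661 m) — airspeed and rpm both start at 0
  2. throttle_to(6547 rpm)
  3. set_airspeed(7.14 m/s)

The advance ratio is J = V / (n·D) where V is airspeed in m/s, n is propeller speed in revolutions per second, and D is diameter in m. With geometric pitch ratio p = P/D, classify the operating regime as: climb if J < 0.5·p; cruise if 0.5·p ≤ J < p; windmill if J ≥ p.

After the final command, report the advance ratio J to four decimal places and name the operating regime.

set_propeller: D = 1.239 m, P = 1.661 m (p = P/D = 1.340597); state ← (V=0, rpm=0)
throttle_to(6547): rpm ← 6547
set_airspeed(7.14): V ← 7.14 m/s
final state: V = 7.14 m/s, rpm = 6547 → n = rpm/60 = 109.116667 rev/s
J = V / (n·D) = 7.14 / (109.116667 × 1.239) = 0.052812
regime bands: climb J<0.6703 | cruise [0.6703, 1.3406) | windmill J≥1.3406
J = 0.0528 → climb

J = 0.0528, regime = climb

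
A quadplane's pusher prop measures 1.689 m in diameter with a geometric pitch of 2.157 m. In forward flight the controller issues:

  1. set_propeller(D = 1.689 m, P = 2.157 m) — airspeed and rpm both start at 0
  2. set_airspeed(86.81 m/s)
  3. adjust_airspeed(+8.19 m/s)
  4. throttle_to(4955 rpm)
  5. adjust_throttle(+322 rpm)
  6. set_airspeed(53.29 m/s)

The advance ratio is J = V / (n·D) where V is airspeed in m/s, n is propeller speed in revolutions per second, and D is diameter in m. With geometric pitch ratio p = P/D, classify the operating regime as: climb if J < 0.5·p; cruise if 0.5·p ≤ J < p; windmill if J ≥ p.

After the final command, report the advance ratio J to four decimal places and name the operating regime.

set_propeller: D = 1.689 m, P = 2.157 m (p = P/D = 1.277087); state ← (V=0, rpm=0)
set_airspeed(86.81): V ← 86.81 m/s
adjust_airspeed(+8.19): V ← 86.81 +8.19 = 95 m/s
throttle_to(4955): rpm ← 4955
adjust_throttle(+322): rpm ← 4955 +322 = 5277
set_airspeed(53.29): V ← 53.29 m/s
final state: V = 53.29 m/s, rpm = 5277 → n = rpm/60 = 87.950000 rev/s
J = V / (n·D) = 53.29 / (87.950000 × 1.689) = 0.358740
regime bands: climb J<0.6385 | cruise [0.6385, 1.2771) | windmill J≥1.2771
J = 0.3587 → climb

J = 0.3587, regime = climb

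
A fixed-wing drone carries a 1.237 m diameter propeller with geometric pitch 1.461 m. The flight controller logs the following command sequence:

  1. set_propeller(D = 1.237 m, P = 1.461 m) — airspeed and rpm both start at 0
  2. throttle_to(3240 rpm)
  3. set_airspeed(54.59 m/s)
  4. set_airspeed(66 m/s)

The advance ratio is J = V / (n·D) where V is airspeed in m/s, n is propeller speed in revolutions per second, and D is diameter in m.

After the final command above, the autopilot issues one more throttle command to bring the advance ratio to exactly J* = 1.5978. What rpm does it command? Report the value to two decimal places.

set_propeller: D = 1.237 m, P = 1.461 m (p = P/D = 1.181083); state ← (V=0, rpm=0)
throttle_to(3240): rpm ← 3240
set_airspeed(54.59): V ← 54.59 m/s
set_airspeed(66): V ← 66 m/s
final state: V = 66 m/s, rpm = 3240 → n = rpm/60 = 54.000000 rev/s
target J* = 1.5978; solve J* = V/(n·D) for n: n = V/(J*·D) = 66/(1.5978 × 1.237) = 33.392722 rev/s
rpm = 60·n = 2003.563307

rpm = 2003.56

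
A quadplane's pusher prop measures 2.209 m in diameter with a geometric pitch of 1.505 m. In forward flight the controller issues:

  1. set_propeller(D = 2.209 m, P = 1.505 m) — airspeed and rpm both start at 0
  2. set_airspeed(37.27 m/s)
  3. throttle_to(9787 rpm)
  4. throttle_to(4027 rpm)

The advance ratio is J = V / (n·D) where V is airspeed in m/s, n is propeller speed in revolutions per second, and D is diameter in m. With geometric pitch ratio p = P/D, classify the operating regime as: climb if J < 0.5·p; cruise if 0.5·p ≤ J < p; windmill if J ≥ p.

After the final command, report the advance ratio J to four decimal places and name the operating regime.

set_propeller: D = 2.209 m, P = 1.505 m (p = P/D = 0.681304); state ← (V=0, rpm=0)
set_airspeed(37.27): V ← 37.27 m/s
throttle_to(9787): rpm ← 9787
throttle_to(4027): rpm ← 4027
final state: V = 37.27 m/s, rpm = 4027 → n = rpm/60 = 67.116667 rev/s
J = V / (n·D) = 37.27 / (67.116667 × 2.209) = 0.251381
regime bands: climb J<0.3407 | cruise [0.3407, 0.6813) | windmill J≥0.6813
J = 0.2514 → climb

J = 0.2514, regime = climb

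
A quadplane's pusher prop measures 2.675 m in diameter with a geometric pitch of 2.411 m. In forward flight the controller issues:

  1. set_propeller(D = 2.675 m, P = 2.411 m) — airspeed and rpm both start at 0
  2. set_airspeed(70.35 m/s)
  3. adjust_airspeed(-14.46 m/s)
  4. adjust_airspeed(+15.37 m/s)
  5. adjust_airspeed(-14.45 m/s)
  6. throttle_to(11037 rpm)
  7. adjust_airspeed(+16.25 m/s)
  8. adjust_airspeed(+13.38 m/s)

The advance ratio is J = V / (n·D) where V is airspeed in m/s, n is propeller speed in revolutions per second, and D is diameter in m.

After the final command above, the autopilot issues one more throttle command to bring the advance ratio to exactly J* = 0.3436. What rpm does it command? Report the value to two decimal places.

set_propeller: D = 2.675 m, P = 2.411 m (p = P/D = 0.901308); state ← (V=0, rpm=0)
set_airspeed(70.35): V ← 70.35 m/s
adjust_airspeed(-14.46): V ← 70.35 -14.46 = 55.89 m/s
adjust_airspeed(+15.37): V ← 55.89 +15.37 = 71.26 m/s
adjust_airspeed(-14.45): V ← 71.26 -14.45 = 56.81 m/s
throttle_to(11037): rpm ← 11037
adjust_airspeed(+16.25): V ← 56.81 +16.25 = 73.06 m/s
adjust_airspeed(+13.38): V ← 73.06 +13.38 = 86.44 m/s
final state: V = 86.44 m/s, rpm = 11037 → n = rpm/60 = 183.950000 rev/s
target J* = 0.3436; solve J* = V/(n·D) for n: n = V/(J*·D) = 86.44/(0.3436 × 2.675) = 94.045456 rev/s
rpm = 60·n = 5642.727362

rpm = 5642.73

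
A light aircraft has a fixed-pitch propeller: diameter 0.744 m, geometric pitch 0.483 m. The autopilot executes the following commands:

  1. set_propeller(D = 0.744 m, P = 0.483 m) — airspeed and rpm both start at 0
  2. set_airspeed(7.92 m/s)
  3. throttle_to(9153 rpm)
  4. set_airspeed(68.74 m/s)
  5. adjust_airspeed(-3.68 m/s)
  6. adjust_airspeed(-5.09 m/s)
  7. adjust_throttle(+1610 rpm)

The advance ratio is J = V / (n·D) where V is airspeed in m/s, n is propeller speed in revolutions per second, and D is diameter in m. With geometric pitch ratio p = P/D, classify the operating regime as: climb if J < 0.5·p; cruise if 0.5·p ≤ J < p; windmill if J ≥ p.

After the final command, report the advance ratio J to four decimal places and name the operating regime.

set_propeller: D = 0.744 m, P = 0.483 m (p = P/D = 0.649194); state ← (V=0, rpm=0)
set_airspeed(7.92): V ← 7.92 m/s
throttle_to(9153): rpm ← 9153
set_airspeed(68.74): V ← 68.74 m/s
adjust_airspeed(-3.68): V ← 68.74 -3.68 = 65.06 m/s
adjust_airspeed(-5.09): V ← 65.06 -5.09 = 59.97 m/s
adjust_throttle(+1610): rpm ← 9153 +1610 = 10763
final state: V = 59.97 m/s, rpm = 10763 → n = rpm/60 = 179.383333 rev/s
J = V / (n·D) = 59.97 / (179.383333 × 0.744) = 0.449344
regime bands: climb J<0.3246 | cruise [0.3246, 0.6492) | windmill J≥0.6492
J = 0.4493 → cruise

J = 0.4493, regime = cruise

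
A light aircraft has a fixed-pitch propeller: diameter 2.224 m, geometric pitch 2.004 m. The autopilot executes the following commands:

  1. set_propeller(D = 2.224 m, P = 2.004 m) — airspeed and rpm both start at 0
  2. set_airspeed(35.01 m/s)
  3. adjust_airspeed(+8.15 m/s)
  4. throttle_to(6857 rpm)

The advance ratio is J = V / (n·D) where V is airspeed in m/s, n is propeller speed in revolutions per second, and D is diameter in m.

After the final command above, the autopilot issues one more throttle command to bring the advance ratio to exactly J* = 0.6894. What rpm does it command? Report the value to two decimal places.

rpm = 1688.99

set_propeller: D = 2.224 m, P = 2.004 m (p = P/D = 0.901079); state ← (V=0, rpm=0)
set_airspeed(35.01): V ← 35.01 m/s
adjust_airspeed(+8.15): V ← 35.01 +8.15 = 43.16 m/s
throttle_to(6857): rpm ← 6857
final state: V = 43.16 m/s, rpm = 6857 → n = rpm/60 = 114.283333 rev/s
target J* = 0.6894; solve J* = V/(n·D) for n: n = V/(J*·D) = 43.16/(0.6894 × 2.224) = 28.149804 rev/s
rpm = 60·n = 1688.988235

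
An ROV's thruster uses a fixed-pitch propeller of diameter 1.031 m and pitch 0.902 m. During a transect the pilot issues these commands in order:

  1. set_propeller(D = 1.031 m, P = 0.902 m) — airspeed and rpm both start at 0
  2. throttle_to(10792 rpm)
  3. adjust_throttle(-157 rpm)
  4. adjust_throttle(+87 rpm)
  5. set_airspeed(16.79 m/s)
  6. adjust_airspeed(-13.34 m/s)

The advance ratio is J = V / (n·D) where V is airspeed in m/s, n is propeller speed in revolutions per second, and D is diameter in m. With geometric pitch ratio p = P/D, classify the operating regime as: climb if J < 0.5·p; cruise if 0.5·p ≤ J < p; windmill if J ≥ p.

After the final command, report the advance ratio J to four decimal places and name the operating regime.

set_propeller: D = 1.031 m, P = 0.902 m (p = P/D = 0.874879); state ← (V=0, rpm=0)
throttle_to(10792): rpm ← 10792
adjust_throttle(-157): rpm ← 10792 -157 = 10635
adjust_throttle(+87): rpm ← 10635 +87 = 10722
set_airspeed(16.79): V ← 16.79 m/s
adjust_airspeed(-13.34): V ← 16.79 -13.34 = 3.45 m/s
final state: V = 3.45 m/s, rpm = 10722 → n = rpm/60 = 178.700000 rev/s
J = V / (n·D) = 3.45 / (178.700000 × 1.031) = 0.018726
regime bands: climb J<0.4374 | cruise [0.4374, 0.8749) | windmill J≥0.8749
J = 0.0187 → climb

J = 0.0187, regime = climb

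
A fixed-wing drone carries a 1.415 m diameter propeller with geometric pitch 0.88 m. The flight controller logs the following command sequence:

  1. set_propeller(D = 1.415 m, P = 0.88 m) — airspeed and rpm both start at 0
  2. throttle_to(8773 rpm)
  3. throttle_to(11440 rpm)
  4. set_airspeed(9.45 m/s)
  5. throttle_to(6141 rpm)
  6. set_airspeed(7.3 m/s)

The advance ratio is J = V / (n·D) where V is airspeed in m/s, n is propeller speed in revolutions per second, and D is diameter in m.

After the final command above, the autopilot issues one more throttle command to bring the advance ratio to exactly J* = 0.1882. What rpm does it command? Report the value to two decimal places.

rpm = 1644.74

set_propeller: D = 1.415 m, P = 0.88 m (p = P/D = 0.621908); state ← (V=0, rpm=0)
throttle_to(8773): rpm ← 8773
throttle_to(11440): rpm ← 11440
set_airspeed(9.45): V ← 9.45 m/s
throttle_to(6141): rpm ← 6141
set_airspeed(7.3): V ← 7.3 m/s
final state: V = 7.3 m/s, rpm = 6141 → n = rpm/60 = 102.350000 rev/s
target J* = 0.1882; solve J* = V/(n·D) for n: n = V/(J*·D) = 7.3/(0.1882 × 1.415) = 27.412384 rev/s
rpm = 60·n = 1644.743018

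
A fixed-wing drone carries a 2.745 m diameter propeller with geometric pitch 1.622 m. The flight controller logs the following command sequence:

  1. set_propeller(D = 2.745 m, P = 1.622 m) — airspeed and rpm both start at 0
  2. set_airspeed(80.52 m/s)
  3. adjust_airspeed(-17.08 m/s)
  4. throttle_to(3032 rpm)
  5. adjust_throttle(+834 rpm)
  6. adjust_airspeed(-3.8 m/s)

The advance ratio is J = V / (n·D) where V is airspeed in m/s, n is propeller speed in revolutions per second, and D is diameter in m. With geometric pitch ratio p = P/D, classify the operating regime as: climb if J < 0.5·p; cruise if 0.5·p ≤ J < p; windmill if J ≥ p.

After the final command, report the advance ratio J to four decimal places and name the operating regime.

J = 0.3372, regime = cruise

set_propeller: D = 2.745 m, P = 1.622 m (p = P/D = 0.590893); state ← (V=0, rpm=0)
set_airspeed(80.52): V ← 80.52 m/s
adjust_airspeed(-17.08): V ← 80.52 -17.08 = 63.44 m/s
throttle_to(3032): rpm ← 3032
adjust_throttle(+834): rpm ← 3032 +834 = 3866
adjust_airspeed(-3.8): V ← 63.44 -3.8 = 59.64 m/s
final state: V = 59.64 m/s, rpm = 3866 → n = rpm/60 = 64.433333 rev/s
J = V / (n·D) = 59.64 / (64.433333 × 2.745) = 0.337198
regime bands: climb J<0.2954 | cruise [0.2954, 0.5909) | windmill J≥0.5909
J = 0.3372 → cruise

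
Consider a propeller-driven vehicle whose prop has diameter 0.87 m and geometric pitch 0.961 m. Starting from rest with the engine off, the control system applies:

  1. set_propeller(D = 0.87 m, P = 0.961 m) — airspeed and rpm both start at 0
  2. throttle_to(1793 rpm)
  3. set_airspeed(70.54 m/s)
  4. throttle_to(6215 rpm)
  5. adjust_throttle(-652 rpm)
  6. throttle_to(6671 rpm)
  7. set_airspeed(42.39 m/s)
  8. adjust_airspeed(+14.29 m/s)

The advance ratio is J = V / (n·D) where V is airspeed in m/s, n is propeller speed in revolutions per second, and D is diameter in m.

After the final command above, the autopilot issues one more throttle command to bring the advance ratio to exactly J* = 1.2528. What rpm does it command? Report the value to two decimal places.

set_propeller: D = 0.87 m, P = 0.961 m (p = P/D = 1.104598); state ← (V=0, rpm=0)
throttle_to(1793): rpm ← 1793
set_airspeed(70.54): V ← 70.54 m/s
throttle_to(6215): rpm ← 6215
adjust_throttle(-652): rpm ← 6215 -652 = 5563
throttle_to(6671): rpm ← 6671
set_airspeed(42.39): V ← 42.39 m/s
adjust_airspeed(+14.29): V ← 42.39 +14.29 = 56.68 m/s
final state: V = 56.68 m/s, rpm = 6671 → n = rpm/60 = 111.183333 rev/s
target J* = 1.2528; solve J* = V/(n·D) for n: n = V/(J*·D) = 56.68/(1.2528 × 0.87) = 52.003053 rev/s
rpm = 60·n = 3120.183203

rpm = 3120.18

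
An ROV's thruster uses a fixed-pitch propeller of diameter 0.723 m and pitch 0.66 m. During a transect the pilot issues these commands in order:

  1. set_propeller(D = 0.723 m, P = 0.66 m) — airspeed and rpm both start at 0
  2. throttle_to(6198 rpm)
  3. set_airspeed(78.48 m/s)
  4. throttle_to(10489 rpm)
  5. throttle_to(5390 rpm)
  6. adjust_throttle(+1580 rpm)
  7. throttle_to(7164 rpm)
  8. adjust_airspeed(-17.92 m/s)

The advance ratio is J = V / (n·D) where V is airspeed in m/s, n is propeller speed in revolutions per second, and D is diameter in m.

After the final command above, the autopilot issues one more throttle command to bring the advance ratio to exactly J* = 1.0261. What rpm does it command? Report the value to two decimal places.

rpm = 4897.89

set_propeller: D = 0.723 m, P = 0.66 m (p = P/D = 0.912863); state ← (V=0, rpm=0)
throttle_to(6198): rpm ← 6198
set_airspeed(78.48): V ← 78.48 m/s
throttle_to(10489): rpm ← 10489
throttle_to(5390): rpm ← 5390
adjust_throttle(+1580): rpm ← 5390 +1580 = 6970
throttle_to(7164): rpm ← 7164
adjust_airspeed(-17.92): V ← 78.48 -17.92 = 60.56 m/s
final state: V = 60.56 m/s, rpm = 7164 → n = rpm/60 = 119.400000 rev/s
target J* = 1.0261; solve J* = V/(n·D) for n: n = V/(J*·D) = 60.56/(1.0261 × 0.723) = 81.631520 rev/s
rpm = 60·n = 4897.891181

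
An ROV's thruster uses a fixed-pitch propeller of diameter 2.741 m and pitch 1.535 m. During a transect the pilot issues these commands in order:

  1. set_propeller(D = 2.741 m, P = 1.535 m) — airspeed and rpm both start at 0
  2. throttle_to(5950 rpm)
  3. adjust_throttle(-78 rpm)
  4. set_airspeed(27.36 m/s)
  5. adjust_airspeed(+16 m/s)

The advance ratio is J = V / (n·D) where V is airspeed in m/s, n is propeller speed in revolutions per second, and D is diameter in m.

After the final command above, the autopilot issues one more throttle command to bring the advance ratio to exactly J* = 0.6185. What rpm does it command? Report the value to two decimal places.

set_propeller: D = 2.741 m, P = 1.535 m (p = P/D = 0.560015); state ← (V=0, rpm=0)
throttle_to(5950): rpm ← 5950
adjust_throttle(-78): rpm ← 5950 -78 = 5872
set_airspeed(27.36): V ← 27.36 m/s
adjust_airspeed(+16): V ← 27.36 +16 = 43.36 m/s
final state: V = 43.36 m/s, rpm = 5872 → n = rpm/60 = 97.866667 rev/s
target J* = 0.6185; solve J* = V/(n·D) for n: n = V/(J*·D) = 43.36/(0.6185 × 2.741) = 25.576466 rev/s
rpm = 60·n = 1534.587953

rpm = 1534.59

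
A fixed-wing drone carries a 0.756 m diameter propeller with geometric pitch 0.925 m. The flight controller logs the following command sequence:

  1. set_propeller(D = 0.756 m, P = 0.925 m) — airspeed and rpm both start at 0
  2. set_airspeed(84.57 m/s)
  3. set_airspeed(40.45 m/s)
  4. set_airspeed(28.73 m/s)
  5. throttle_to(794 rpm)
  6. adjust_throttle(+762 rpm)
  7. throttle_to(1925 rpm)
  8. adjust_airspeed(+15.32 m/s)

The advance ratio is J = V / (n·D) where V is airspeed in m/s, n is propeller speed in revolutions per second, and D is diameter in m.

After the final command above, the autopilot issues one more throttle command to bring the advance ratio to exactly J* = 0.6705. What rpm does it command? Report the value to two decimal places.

set_propeller: D = 0.756 m, P = 0.925 m (p = P/D = 1.223545); state ← (V=0, rpm=0)
set_airspeed(84.57): V ← 84.57 m/s
set_airspeed(40.45): V ← 40.45 m/s
set_airspeed(28.73): V ← 28.73 m/s
throttle_to(794): rpm ← 794
adjust_throttle(+762): rpm ← 794 +762 = 1556
throttle_to(1925): rpm ← 1925
adjust_airspeed(+15.32): V ← 28.73 +15.32 = 44.05 m/s
final state: V = 44.05 m/s, rpm = 1925 → n = rpm/60 = 32.083333 rev/s
target J* = 0.6705; solve J* = V/(n·D) for n: n = V/(J*·D) = 44.05/(0.6705 × 0.756) = 86.901112 rev/s
rpm = 60·n = 5214.066735

rpm = 5214.07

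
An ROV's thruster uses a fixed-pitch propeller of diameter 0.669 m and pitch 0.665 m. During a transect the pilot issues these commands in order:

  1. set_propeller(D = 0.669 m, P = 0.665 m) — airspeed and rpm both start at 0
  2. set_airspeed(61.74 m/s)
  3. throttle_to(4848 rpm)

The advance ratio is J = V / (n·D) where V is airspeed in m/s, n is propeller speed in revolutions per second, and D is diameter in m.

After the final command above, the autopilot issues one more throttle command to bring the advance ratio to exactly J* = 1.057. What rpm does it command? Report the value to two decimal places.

set_propeller: D = 0.669 m, P = 0.665 m (p = P/D = 0.994021); state ← (V=0, rpm=0)
set_airspeed(61.74): V ← 61.74 m/s
throttle_to(4848): rpm ← 4848
final state: V = 61.74 m/s, rpm = 4848 → n = rpm/60 = 80.800000 rev/s
target J* = 1.057; solve J* = V/(n·D) for n: n = V/(J*·D) = 61.74/(1.057 × 0.669) = 87.310308 rev/s
rpm = 60·n = 5238.618478

rpm = 5238.62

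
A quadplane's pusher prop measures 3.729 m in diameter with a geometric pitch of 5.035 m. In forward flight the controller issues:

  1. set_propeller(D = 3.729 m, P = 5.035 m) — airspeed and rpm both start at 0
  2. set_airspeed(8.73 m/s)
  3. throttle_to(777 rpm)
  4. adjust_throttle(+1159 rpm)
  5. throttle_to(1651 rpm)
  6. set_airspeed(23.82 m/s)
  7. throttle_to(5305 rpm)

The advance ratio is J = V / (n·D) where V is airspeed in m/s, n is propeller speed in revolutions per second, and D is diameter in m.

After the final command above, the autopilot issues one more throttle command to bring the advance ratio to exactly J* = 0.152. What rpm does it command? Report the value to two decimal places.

set_propeller: D = 3.729 m, P = 5.035 m (p = P/D = 1.350228); state ← (V=0, rpm=0)
set_airspeed(8.73): V ← 8.73 m/s
throttle_to(777): rpm ← 777
adjust_throttle(+1159): rpm ← 777 +1159 = 1936
throttle_to(1651): rpm ← 1651
set_airspeed(23.82): V ← 23.82 m/s
throttle_to(5305): rpm ← 5305
final state: V = 23.82 m/s, rpm = 5305 → n = rpm/60 = 88.416667 rev/s
target J* = 0.152; solve J* = V/(n·D) for n: n = V/(J*·D) = 23.82/(0.152 × 3.729) = 42.024813 rev/s
rpm = 60·n = 2521.488758

rpm = 2521.49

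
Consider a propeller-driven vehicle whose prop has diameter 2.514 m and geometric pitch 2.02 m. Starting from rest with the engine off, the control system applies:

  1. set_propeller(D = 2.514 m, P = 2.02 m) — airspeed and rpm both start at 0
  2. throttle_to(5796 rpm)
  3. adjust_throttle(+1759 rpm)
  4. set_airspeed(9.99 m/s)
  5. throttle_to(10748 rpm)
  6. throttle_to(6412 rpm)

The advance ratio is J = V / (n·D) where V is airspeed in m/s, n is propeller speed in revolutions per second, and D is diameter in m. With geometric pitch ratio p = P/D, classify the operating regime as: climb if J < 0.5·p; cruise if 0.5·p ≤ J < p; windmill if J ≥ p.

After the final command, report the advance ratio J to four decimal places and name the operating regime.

set_propeller: D = 2.514 m, P = 2.02 m (p = P/D = 0.803500); state ← (V=0, rpm=0)
throttle_to(5796): rpm ← 5796
adjust_throttle(+1759): rpm ← 5796 +1759 = 7555
set_airspeed(9.99): V ← 9.99 m/s
throttle_to(10748): rpm ← 10748
throttle_to(6412): rpm ← 6412
final state: V = 9.99 m/s, rpm = 6412 → n = rpm/60 = 106.866667 rev/s
J = V / (n·D) = 9.99 / (106.866667 × 2.514) = 0.037184
regime bands: climb J<0.4018 | cruise [0.4018, 0.8035) | windmill J≥0.8035
J = 0.0372 → climb

J = 0.0372, regime = climb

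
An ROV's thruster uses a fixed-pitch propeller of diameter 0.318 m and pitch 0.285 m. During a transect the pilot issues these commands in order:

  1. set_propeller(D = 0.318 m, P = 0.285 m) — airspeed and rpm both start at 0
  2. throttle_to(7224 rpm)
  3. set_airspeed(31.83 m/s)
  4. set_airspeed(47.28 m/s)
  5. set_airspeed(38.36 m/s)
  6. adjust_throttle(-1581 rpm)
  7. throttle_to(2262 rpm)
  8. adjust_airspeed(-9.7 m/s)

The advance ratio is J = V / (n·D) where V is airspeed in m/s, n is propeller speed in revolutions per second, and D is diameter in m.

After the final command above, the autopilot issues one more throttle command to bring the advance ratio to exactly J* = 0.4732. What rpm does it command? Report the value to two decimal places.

set_propeller: D = 0.318 m, P = 0.285 m (p = P/D = 0.896226); state ← (V=0, rpm=0)
throttle_to(7224): rpm ← 7224
set_airspeed(31.83): V ← 31.83 m/s
set_airspeed(47.28): V ← 47.28 m/s
set_airspeed(38.36): V ← 38.36 m/s
adjust_throttle(-1581): rpm ← 7224 -1581 = 5643
throttle_to(2262): rpm ← 2262
adjust_airspeed(-9.7): V ← 38.36 -9.7 = 28.66 m/s
final state: V = 28.66 m/s, rpm = 2262 → n = rpm/60 = 37.700000 rev/s
target J* = 0.4732; solve J* = V/(n·D) for n: n = V/(J*·D) = 28.66/(0.4732 × 0.318) = 190.460241 rev/s
rpm = 60·n = 11427.614476

rpm = 11427.61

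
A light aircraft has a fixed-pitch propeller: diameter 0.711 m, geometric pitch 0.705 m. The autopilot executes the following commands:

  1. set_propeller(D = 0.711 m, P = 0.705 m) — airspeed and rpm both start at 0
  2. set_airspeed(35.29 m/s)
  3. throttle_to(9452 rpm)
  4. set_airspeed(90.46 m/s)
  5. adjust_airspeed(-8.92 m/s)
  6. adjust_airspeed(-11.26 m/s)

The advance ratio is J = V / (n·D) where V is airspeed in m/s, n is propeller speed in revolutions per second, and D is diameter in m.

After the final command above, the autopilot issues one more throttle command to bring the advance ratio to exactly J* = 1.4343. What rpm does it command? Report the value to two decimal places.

set_propeller: D = 0.711 m, P = 0.705 m (p = P/D = 0.991561); state ← (V=0, rpm=0)
set_airspeed(35.29): V ← 35.29 m/s
throttle_to(9452): rpm ← 9452
set_airspeed(90.46): V ← 90.46 m/s
adjust_airspeed(-8.92): V ← 90.46 -8.92 = 81.54 m/s
adjust_airspeed(-11.26): V ← 81.54 -11.26 = 70.28 m/s
final state: V = 70.28 m/s, rpm = 9452 → n = rpm/60 = 157.533333 rev/s
target J* = 1.4343; solve J* = V/(n·D) for n: n = V/(J*·D) = 70.28/(1.4343 × 0.711) = 68.916332 rev/s
rpm = 60·n = 4134.979912

rpm = 4134.98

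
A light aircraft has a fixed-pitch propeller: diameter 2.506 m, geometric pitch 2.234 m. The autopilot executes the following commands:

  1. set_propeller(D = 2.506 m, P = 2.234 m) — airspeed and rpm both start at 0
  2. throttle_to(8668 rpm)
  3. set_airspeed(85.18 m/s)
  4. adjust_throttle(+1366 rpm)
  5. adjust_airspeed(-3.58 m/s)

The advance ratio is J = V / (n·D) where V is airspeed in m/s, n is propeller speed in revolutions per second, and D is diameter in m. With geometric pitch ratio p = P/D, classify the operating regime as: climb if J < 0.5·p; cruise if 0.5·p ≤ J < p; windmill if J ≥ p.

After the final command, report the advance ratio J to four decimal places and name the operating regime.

J = 0.1947, regime = climb

set_propeller: D = 2.506 m, P = 2.234 m (p = P/D = 0.891460); state ← (V=0, rpm=0)
throttle_to(8668): rpm ← 8668
set_airspeed(85.18): V ← 85.18 m/s
adjust_throttle(+1366): rpm ← 8668 +1366 = 10034
adjust_airspeed(-3.58): V ← 85.18 -3.58 = 81.6 m/s
final state: V = 81.6 m/s, rpm = 10034 → n = rpm/60 = 167.233333 rev/s
J = V / (n·D) = 81.6 / (167.233333 × 2.506) = 0.194709
regime bands: climb J<0.4457 | cruise [0.4457, 0.8915) | windmill J≥0.8915
J = 0.1947 → climb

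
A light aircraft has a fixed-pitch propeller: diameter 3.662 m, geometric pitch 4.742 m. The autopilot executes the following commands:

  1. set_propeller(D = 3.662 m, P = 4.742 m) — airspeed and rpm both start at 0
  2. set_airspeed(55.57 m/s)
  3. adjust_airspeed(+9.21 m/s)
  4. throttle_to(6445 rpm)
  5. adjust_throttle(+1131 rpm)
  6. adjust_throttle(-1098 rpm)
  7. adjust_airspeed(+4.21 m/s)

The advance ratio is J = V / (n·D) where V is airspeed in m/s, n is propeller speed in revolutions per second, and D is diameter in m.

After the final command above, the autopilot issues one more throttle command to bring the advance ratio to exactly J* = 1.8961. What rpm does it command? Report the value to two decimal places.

rpm = 596.15

set_propeller: D = 3.662 m, P = 4.742 m (p = P/D = 1.294921); state ← (V=0, rpm=0)
set_airspeed(55.57): V ← 55.57 m/s
adjust_airspeed(+9.21): V ← 55.57 +9.21 = 64.78 m/s
throttle_to(6445): rpm ← 6445
adjust_throttle(+1131): rpm ← 6445 +1131 = 7576
adjust_throttle(-1098): rpm ← 7576 -1098 = 6478
adjust_airspeed(+4.21): V ← 64.78 +4.21 = 68.99 m/s
final state: V = 68.99 m/s, rpm = 6478 → n = rpm/60 = 107.966667 rev/s
target J* = 1.8961; solve J* = V/(n·D) for n: n = V/(J*·D) = 68.99/(1.8961 × 3.662) = 9.935885 rev/s
rpm = 60·n = 596.153114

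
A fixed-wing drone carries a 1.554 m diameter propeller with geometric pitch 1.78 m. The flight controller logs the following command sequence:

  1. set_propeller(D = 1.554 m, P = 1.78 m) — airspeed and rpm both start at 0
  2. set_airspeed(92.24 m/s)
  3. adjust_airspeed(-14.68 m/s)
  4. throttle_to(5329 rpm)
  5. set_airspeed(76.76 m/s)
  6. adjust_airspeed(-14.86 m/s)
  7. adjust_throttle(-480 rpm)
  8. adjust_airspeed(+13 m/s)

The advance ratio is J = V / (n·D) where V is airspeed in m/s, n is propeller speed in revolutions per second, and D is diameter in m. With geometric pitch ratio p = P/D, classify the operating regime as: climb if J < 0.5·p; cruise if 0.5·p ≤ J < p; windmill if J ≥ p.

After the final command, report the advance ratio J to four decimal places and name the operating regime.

set_propeller: D = 1.554 m, P = 1.78 m (p = P/D = 1.145431); state ← (V=0, rpm=0)
set_airspeed(92.24): V ← 92.24 m/s
adjust_airspeed(-14.68): V ← 92.24 -14.68 = 77.56 m/s
throttle_to(5329): rpm ← 5329
set_airspeed(76.76): V ← 76.76 m/s
adjust_airspeed(-14.86): V ← 76.76 -14.86 = 61.9 m/s
adjust_throttle(-480): rpm ← 5329 -480 = 4849
adjust_airspeed(+13): V ← 61.9 +13 = 74.9 m/s
final state: V = 74.9 m/s, rpm = 4849 → n = rpm/60 = 80.816667 rev/s
J = V / (n·D) = 74.9 / (80.816667 × 1.554) = 0.596389
regime bands: climb J<0.5727 | cruise [0.5727, 1.1454) | windmill J≥1.1454
J = 0.5964 → cruise

J = 0.5964, regime = cruise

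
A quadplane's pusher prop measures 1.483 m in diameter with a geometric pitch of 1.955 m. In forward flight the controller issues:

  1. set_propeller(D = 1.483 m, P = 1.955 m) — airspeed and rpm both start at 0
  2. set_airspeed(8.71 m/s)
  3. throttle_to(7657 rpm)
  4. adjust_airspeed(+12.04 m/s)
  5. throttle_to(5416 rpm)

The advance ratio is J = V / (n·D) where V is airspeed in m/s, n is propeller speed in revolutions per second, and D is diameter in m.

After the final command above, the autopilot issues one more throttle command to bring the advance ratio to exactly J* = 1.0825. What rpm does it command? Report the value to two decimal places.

rpm = 775.53

set_propeller: D = 1.483 m, P = 1.955 m (p = P/D = 1.318274); state ← (V=0, rpm=0)
set_airspeed(8.71): V ← 8.71 m/s
throttle_to(7657): rpm ← 7657
adjust_airspeed(+12.04): V ← 8.71 +12.04 = 20.75 m/s
throttle_to(5416): rpm ← 5416
final state: V = 20.75 m/s, rpm = 5416 → n = rpm/60 = 90.266667 rev/s
target J* = 1.0825; solve J* = V/(n·D) for n: n = V/(J*·D) = 20.75/(1.0825 × 1.483) = 12.925550 rev/s
rpm = 60·n = 775.533023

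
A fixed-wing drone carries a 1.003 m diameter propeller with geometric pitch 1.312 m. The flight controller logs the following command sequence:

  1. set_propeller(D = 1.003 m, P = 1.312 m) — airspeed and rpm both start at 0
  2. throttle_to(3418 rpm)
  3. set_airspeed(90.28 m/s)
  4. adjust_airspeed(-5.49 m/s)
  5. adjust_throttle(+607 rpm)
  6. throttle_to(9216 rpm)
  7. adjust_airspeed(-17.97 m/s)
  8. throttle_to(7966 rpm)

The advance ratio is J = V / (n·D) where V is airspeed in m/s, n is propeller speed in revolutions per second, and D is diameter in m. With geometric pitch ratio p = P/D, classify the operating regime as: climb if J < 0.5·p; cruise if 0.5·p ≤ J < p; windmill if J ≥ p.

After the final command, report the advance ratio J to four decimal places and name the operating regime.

set_propeller: D = 1.003 m, P = 1.312 m (p = P/D = 1.308076); state ← (V=0, rpm=0)
throttle_to(3418): rpm ← 3418
set_airspeed(90.28): V ← 90.28 m/s
adjust_airspeed(-5.49): V ← 90.28 -5.49 = 84.79 m/s
adjust_throttle(+607): rpm ← 3418 +607 = 4025
throttle_to(9216): rpm ← 9216
adjust_airspeed(-17.97): V ← 84.79 -17.97 = 66.82 m/s
throttle_to(7966): rpm ← 7966
final state: V = 66.82 m/s, rpm = 7966 → n = rpm/60 = 132.766667 rev/s
J = V / (n·D) = 66.82 / (132.766667 × 1.003) = 0.501784
regime bands: climb J<0.6540 | cruise [0.6540, 1.3081) | windmill J≥1.3081
J = 0.5018 → climb

J = 0.5018, regime = climb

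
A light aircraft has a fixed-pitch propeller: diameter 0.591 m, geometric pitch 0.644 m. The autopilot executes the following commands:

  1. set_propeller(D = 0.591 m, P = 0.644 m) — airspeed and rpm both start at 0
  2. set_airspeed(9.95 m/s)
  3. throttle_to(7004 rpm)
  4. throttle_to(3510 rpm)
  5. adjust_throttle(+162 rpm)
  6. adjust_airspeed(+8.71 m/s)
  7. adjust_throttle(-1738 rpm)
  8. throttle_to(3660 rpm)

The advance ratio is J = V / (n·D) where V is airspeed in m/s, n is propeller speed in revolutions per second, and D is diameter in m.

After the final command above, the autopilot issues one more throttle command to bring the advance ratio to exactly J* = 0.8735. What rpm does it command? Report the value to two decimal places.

set_propeller: D = 0.591 m, P = 0.644 m (p = P/D = 1.089679); state ← (V=0, rpm=0)
set_airspeed(9.95): V ← 9.95 m/s
throttle_to(7004): rpm ← 7004
throttle_to(3510): rpm ← 3510
adjust_throttle(+162): rpm ← 3510 +162 = 3672
adjust_airspeed(+8.71): V ← 9.95 +8.71 = 18.66 m/s
adjust_throttle(-1738): rpm ← 3672 -1738 = 1934
throttle_to(3660): rpm ← 3660
final state: V = 18.66 m/s, rpm = 3660 → n = rpm/60 = 61.000000 rev/s
target J* = 0.8735; solve J* = V/(n·D) for n: n = V/(J*·D) = 18.66/(0.8735 × 0.591) = 36.146084 rev/s
rpm = 60·n = 2168.765018

rpm = 2168.77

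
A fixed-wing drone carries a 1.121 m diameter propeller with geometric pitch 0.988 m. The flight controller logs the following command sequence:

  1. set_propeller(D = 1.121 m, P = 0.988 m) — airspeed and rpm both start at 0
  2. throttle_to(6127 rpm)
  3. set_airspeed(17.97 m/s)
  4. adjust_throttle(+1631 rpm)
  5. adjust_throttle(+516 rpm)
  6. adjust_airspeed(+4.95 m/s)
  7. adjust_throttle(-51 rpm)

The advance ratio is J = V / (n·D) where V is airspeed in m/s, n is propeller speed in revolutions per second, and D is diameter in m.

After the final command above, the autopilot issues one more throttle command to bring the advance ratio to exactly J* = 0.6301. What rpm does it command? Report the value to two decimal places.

rpm = 1946.93

set_propeller: D = 1.121 m, P = 0.988 m (p = P/D = 0.881356); state ← (V=0, rpm=0)
throttle_to(6127): rpm ← 6127
set_airspeed(17.97): V ← 17.97 m/s
adjust_throttle(+1631): rpm ← 6127 +1631 = 7758
adjust_throttle(+516): rpm ← 7758 +516 = 8274
adjust_airspeed(+4.95): V ← 17.97 +4.95 = 22.92 m/s
adjust_throttle(-51): rpm ← 8274 -51 = 8223
final state: V = 22.92 m/s, rpm = 8223 → n = rpm/60 = 137.050000 rev/s
target J* = 0.6301; solve J* = V/(n·D) for n: n = V/(J*·D) = 22.92/(0.6301 × 1.121) = 32.448866 rev/s
rpm = 60·n = 1946.931947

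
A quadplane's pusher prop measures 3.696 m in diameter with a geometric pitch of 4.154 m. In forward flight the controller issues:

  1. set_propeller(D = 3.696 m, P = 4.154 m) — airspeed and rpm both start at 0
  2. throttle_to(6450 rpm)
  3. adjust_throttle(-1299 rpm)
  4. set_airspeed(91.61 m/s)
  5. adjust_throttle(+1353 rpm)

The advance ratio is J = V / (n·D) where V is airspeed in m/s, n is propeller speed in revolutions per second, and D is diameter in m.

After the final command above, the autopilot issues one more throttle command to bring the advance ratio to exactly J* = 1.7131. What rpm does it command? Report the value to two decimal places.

rpm = 868.12

set_propeller: D = 3.696 m, P = 4.154 m (p = P/D = 1.123918); state ← (V=0, rpm=0)
throttle_to(6450): rpm ← 6450
adjust_throttle(-1299): rpm ← 6450 -1299 = 5151
set_airspeed(91.61): V ← 91.61 m/s
adjust_throttle(+1353): rpm ← 5151 +1353 = 6504
final state: V = 91.61 m/s, rpm = 6504 → n = rpm/60 = 108.400000 rev/s
target J* = 1.7131; solve J* = V/(n·D) for n: n = V/(J*·D) = 91.61/(1.7131 × 3.696) = 14.468656 rev/s
rpm = 60·n = 868.119389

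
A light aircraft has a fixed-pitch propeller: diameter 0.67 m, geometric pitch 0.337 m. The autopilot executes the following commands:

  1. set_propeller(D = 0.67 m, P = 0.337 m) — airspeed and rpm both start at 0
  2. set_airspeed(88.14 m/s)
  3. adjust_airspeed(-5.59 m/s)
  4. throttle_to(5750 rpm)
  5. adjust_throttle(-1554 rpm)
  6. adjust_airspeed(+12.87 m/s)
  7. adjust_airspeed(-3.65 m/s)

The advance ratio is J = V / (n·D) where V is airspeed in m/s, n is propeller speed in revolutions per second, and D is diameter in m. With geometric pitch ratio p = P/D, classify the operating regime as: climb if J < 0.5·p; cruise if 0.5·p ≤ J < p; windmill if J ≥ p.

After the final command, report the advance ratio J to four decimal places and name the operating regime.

J = 1.9586, regime = windmill

set_propeller: D = 0.67 m, P = 0.337 m (p = P/D = 0.502985); state ← (V=0, rpm=0)
set_airspeed(88.14): V ← 88.14 m/s
adjust_airspeed(-5.59): V ← 88.14 -5.59 = 82.55 m/s
throttle_to(5750): rpm ← 5750
adjust_throttle(-1554): rpm ← 5750 -1554 = 4196
adjust_airspeed(+12.87): V ← 82.55 +12.87 = 95.42 m/s
adjust_airspeed(-3.65): V ← 95.42 -3.65 = 91.77 m/s
final state: V = 91.77 m/s, rpm = 4196 → n = rpm/60 = 69.933333 rev/s
J = V / (n·D) = 91.77 / (69.933333 × 0.67) = 1.958582
regime bands: climb J<0.2515 | cruise [0.2515, 0.5030) | windmill J≥0.5030
J = 1.9586 → windmill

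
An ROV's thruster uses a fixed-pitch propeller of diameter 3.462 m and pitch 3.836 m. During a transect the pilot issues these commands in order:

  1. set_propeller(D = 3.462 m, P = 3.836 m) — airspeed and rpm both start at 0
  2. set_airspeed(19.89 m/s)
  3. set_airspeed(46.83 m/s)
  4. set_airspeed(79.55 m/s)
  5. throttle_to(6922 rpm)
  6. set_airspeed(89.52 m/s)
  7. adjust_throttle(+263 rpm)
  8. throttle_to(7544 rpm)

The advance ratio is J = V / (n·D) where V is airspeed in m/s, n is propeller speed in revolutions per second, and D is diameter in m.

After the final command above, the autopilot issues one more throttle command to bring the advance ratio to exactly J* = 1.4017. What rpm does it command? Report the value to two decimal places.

set_propeller: D = 3.462 m, P = 3.836 m (p = P/D = 1.108030); state ← (V=0, rpm=0)
set_airspeed(19.89): V ← 19.89 m/s
set_airspeed(46.83): V ← 46.83 m/s
set_airspeed(79.55): V ← 79.55 m/s
throttle_to(6922): rpm ← 6922
set_airspeed(89.52): V ← 89.52 m/s
adjust_throttle(+263): rpm ← 6922 +263 = 7185
throttle_to(7544): rpm ← 7544
final state: V = 89.52 m/s, rpm = 7544 → n = rpm/60 = 125.733333 rev/s
target J* = 1.4017; solve J* = V/(n·D) for n: n = V/(J*·D) = 89.52/(1.4017 × 3.462) = 18.447518 rev/s
rpm = 60·n = 1106.851064

rpm = 1106.85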